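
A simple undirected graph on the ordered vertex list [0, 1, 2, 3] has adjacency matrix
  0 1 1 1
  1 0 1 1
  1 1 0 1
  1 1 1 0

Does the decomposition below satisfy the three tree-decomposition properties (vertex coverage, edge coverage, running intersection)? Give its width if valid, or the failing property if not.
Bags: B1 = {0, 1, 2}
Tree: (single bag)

No — vertex 3 appears in no bag.

A tree decomposition must satisfy three properties: every vertex lies in some bag; for every edge, both endpoints lie together in some bag; and for every vertex, the bags containing it form a connected subtree. Here vertex 3 appears in no bag, so the decomposition is invalid.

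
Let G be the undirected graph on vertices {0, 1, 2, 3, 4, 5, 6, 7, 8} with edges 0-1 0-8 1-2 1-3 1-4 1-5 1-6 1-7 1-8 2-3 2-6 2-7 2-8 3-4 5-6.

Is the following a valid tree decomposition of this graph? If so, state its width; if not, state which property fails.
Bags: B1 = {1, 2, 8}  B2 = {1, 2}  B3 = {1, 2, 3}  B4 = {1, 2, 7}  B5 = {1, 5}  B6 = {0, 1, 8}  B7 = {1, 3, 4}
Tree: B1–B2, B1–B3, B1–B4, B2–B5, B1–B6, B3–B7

No — vertex 6 appears in no bag.

A tree decomposition must satisfy three properties: every vertex lies in some bag; for every edge, both endpoints lie together in some bag; and for every vertex, the bags containing it form a connected subtree. Here vertex 6 appears in no bag, so the decomposition is invalid.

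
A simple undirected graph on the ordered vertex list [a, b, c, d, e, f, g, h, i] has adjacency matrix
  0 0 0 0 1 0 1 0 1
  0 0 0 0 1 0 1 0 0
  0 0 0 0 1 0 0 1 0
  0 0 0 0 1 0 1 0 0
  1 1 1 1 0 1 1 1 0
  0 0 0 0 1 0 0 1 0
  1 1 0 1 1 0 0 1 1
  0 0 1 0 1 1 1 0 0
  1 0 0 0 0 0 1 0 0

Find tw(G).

2

A width-2 tree decomposition is:
Bags: B1 = {e, g, h}  B2 = {d, e, g}  B3 = {a, e, g}  B4 = {c, e, h}  B5 = {e, f, h}  B6 = {a, g, i}  B7 = {b, e, g}
Tree: B1–B2, B1–B3, B1–B4, B4–B5, B3–B6, B2–B7
The largest bag has 3 vertices, giving width 2; this decomposition certifies tw(G) ≤ 2. Conversely, {d, e, g} is a clique of size 3, and the vertices of any clique must share a bag in every tree decomposition; so some bag has ≥ 3 vertices and tw(G) ≥ 2. The upper and lower bounds meet at 2, so that is the treewidth.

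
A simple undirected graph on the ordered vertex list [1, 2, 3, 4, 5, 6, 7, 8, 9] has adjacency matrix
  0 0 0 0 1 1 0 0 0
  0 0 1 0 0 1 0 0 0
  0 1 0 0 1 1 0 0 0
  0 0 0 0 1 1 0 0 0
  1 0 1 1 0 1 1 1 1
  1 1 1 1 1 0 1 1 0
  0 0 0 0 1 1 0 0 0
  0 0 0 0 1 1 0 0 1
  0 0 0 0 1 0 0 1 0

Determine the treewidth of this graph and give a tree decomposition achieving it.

Treewidth 2.
Bags: B1 = {5, 6, 7}  B2 = {3, 5, 6}  B3 = {1, 5, 6}  B4 = {5, 6, 8}  B5 = {4, 5, 6}  B6 = {2, 3, 6}  B7 = {5, 8, 9}
Tree: B1–B2, B1–B3, B3–B4, B3–B5, B2–B6, B4–B7

The largest bag has 3 vertices, giving width 2; this decomposition certifies tw(G) ≤ 2. For the lower bound, the 3 vertices {2, 3, 6} are pairwise adjacent, and any tree decomposition puts a clique entirely inside one bag — forcing width ≥ 2. Combining the bounds, tw(G) = 2.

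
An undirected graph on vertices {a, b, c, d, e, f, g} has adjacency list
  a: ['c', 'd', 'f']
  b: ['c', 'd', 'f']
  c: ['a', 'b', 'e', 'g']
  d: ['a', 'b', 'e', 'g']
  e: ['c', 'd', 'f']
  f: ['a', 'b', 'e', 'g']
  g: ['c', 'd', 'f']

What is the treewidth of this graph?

3

A width-3 tree decomposition is:
Bags: B1 = {c, d, e, f}  B2 = {c, d, f, g}  B3 = {b, c, d, f}  B4 = {a, c, d, f}
Tree: B1–B2, B2–B3, B3–B4
Every bag has size at most 4, so the width is 4 − 1 = 3 and tw(G) ≤ 3. For the lower bound: the 4 vertex sets {d,e}, {c,g}, {f}, {b} are disjoint, each induces a connected subgraph, and every pair is joined by at least one edge of G. Contracting each set to a single vertex therefore yields K_{4} as a minor, and since treewidth is minor-monotone, tw(G) ≥ tw(K_{4}) = 3. Hence tw(G) = 3 exactly.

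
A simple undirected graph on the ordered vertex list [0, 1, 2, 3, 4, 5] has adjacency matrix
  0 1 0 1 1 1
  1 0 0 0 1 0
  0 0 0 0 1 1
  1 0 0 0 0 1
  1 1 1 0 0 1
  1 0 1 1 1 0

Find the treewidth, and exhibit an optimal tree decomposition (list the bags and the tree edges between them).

Every bag has size at most 3, so the width is 3 − 1 = 2 and tw(G) ≤ 2. For the lower bound, the 3 vertices {0, 3, 5} are pairwise adjacent, and any tree decomposition puts a clique entirely inside one bag — forcing width ≥ 2. Combining the bounds, tw(G) = 2.

Treewidth 2.
One optimal decomposition is:
Bags: B1 = {2, 4, 5}  B2 = {0, 4, 5}  B3 = {0, 1, 4}  B4 = {0, 3, 5}
Tree: B1–B2, B2–B3, B2–B4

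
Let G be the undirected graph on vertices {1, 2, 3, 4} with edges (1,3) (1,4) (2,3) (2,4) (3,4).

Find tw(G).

2

A width-2 tree decomposition is:
Bags: B1 = {1, 3, 4}  B2 = {2, 3, 4}
Tree: B1–B2
The largest bag has 3 vertices, giving width 2; this decomposition certifies tw(G) ≤ 2. For the lower bound, the 3 vertices {1, 3, 4} are pairwise adjacent, and any tree decomposition puts a clique entirely inside one bag — forcing width ≥ 2. The upper and lower bounds meet at 2, so that is the treewidth.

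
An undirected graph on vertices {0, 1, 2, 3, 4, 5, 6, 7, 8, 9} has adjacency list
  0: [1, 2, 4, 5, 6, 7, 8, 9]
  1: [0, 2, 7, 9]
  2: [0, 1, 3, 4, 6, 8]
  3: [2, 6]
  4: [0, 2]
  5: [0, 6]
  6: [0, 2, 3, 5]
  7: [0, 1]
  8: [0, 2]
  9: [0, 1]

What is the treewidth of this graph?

A width-2 tree decomposition is:
Bags: B1 = {0, 2, 8}  B2 = {0, 1, 2}  B3 = {0, 2, 4}  B4 = {0, 2, 6}  B5 = {2, 3, 6}  B6 = {0, 1, 7}  B7 = {0, 1, 9}  B8 = {0, 5, 6}
Tree: B1–B2, B1–B3, B2–B4, B4–B5, B2–B6, B6–B7, B4–B8
Each bag holds 3 vertices, so the decomposition has width 2, which upper-bounds the treewidth. Conversely, {0, 1, 9} is a clique of size 3, and the vertices of any clique must share a bag in every tree decomposition; so some bag has ≥ 3 vertices and tw(G) ≥ 2. Therefore the treewidth is 2.

2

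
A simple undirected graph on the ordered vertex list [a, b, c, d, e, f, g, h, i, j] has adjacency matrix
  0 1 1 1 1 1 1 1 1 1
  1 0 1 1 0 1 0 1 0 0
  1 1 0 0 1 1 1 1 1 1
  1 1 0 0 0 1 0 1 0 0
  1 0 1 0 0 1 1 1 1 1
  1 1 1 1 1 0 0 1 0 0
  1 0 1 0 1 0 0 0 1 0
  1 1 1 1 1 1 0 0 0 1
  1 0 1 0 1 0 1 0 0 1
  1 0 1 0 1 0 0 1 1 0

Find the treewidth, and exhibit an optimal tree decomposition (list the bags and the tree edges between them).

Each bag holds 5 vertices, so the decomposition has width 4, which upper-bounds the treewidth. On the other hand G contains the 5-clique {a, b, d, f, h}. A clique must lie in a single bag of any decomposition, so no decomposition can have width below 4. Hence tw(G) = 4 exactly.

Treewidth 4.
Bags: B1 = {a, c, e, f, h}  B2 = {a, c, e, h, j}  B3 = {a, b, c, f, h}  B4 = {a, c, e, i, j}  B5 = {a, c, e, g, i}  B6 = {a, b, d, f, h}
Tree: B1–B2, B1–B3, B2–B4, B4–B5, B3–B6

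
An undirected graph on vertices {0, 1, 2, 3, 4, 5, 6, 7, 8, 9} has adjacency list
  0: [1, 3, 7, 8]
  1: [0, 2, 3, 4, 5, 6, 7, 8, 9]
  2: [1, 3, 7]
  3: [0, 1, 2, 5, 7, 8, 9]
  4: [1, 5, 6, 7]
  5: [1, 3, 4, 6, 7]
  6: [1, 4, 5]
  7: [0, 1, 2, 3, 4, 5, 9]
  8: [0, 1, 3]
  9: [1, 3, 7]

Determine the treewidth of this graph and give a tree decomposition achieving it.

Treewidth 3.
One optimal decomposition is:
Bags: B1 = {0, 1, 3, 7}  B2 = {1, 3, 5, 7}  B3 = {1, 3, 7, 9}  B4 = {1, 4, 5, 7}  B5 = {1, 4, 5, 6}  B6 = {1, 2, 3, 7}  B7 = {0, 1, 3, 8}
Tree: B1–B2, B1–B3, B2–B4, B4–B5, B1–B6, B1–B7

Each bag holds 4 vertices, so the decomposition has width 3, which upper-bounds the treewidth. For the lower bound, the 4 vertices {0, 1, 3, 8} are pairwise adjacent, and any tree decomposition puts a clique entirely inside one bag — forcing width ≥ 3. Combining the bounds, tw(G) = 3.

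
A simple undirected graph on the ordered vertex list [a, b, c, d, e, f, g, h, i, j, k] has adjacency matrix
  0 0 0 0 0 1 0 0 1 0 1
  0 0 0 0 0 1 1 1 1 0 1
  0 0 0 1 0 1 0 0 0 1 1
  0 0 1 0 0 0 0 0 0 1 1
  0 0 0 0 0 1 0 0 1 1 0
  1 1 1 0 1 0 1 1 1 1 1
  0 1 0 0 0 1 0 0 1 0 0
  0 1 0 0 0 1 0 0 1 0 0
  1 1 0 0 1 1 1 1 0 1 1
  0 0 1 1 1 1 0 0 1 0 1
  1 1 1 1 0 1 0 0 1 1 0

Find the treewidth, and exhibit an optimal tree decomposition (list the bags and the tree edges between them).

Treewidth 3.
One such decomposition:
Bags: B1 = {b, f, g, i}  B2 = {b, f, i, k}  B3 = {f, i, j, k}  B4 = {e, f, i, j}  B5 = {b, f, h, i}  B6 = {c, f, j, k}  B7 = {c, d, j, k}  B8 = {a, f, i, k}
Tree: B1–B2, B2–B3, B3–B4, B2–B5, B3–B6, B6–B7, B3–B8

The largest bag has 4 vertices, giving width 3; this decomposition certifies tw(G) ≤ 3. For the lower bound, the 4 vertices {c, d, j, k} are pairwise adjacent, and any tree decomposition puts a clique entirely inside one bag — forcing width ≥ 3. The upper and lower bounds meet at 3, so that is the treewidth.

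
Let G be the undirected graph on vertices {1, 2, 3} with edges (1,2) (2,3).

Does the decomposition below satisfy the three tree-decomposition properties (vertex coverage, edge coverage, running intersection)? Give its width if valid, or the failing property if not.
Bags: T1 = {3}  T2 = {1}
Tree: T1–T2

A tree decomposition must satisfy three properties: every vertex lies in some bag; for every edge, both endpoints lie together in some bag; and for every vertex, the bags containing it form a connected subtree. Here vertex 2 appears in no bag, so the decomposition is invalid.

No — vertex 2 appears in no bag.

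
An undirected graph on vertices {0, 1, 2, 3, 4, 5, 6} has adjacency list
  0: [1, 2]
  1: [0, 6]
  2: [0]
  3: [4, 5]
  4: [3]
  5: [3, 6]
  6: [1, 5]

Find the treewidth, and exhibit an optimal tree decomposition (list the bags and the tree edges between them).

Treewidth 1.
One such decomposition:
Bags: B1 = {0, 2}  B2 = {0, 1}  B3 = {1, 6}  B4 = {5, 6}  B5 = {3, 5}  B6 = {3, 4}
Tree: B1–B2, B2–B3, B3–B4, B4–B5, B5–B6

Every bag has size at most 2, so the width is 2 − 1 = 1 and tw(G) ≤ 1. Since G has at least one edge (e.g. 2–0), it is not an edgeless graph, so tw(G) ≥ 1. Combining the bounds, tw(G) = 1.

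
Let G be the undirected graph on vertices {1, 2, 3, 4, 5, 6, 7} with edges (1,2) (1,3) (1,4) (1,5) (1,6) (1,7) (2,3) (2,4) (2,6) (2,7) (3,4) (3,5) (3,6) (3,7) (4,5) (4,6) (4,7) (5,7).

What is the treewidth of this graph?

4

A width-4 tree decomposition is:
Bags: B1 = {1, 2, 3, 4, 6}  B2 = {1, 2, 3, 4, 7}  B3 = {1, 3, 4, 5, 7}
Tree: B1–B2, B2–B3
The largest bag has 5 vertices, giving width 4; this decomposition certifies tw(G) ≤ 4. Conversely, {1, 2, 3, 4, 6} is a clique of size 5, and the vertices of any clique must share a bag in every tree decomposition; so some bag has ≥ 5 vertices and tw(G) ≥ 4. Hence tw(G) = 4 exactly.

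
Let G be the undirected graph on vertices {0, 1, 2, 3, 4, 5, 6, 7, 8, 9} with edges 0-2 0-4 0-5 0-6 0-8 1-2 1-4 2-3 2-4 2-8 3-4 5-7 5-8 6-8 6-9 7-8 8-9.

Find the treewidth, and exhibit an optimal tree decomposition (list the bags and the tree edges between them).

Every bag has size at most 3, so the width is 3 − 1 = 2 and tw(G) ≤ 2. On the other hand G contains the 3-clique {0, 2, 8}. A clique must lie in a single bag of any decomposition, so no decomposition can have width below 2. Hence tw(G) = 2 exactly.

Treewidth 2.
One optimal decomposition is:
Bags: B1 = {1, 2, 4}  B2 = {2, 3, 4}  B3 = {0, 2, 4}  B4 = {0, 2, 8}  B5 = {0, 6, 8}  B6 = {0, 5, 8}  B7 = {5, 7, 8}  B8 = {6, 8, 9}
Tree: B1–B2, B1–B3, B3–B4, B4–B5, B5–B6, B6–B7, B5–B8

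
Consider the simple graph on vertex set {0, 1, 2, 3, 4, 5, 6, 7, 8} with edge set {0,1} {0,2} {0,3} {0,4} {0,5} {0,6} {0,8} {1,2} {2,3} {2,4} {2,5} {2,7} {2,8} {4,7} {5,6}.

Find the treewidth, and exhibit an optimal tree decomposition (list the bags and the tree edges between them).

Treewidth 2.
One such decomposition:
Bags: B1 = {0, 2, 4}  B2 = {0, 2, 5}  B3 = {0, 2, 8}  B4 = {2, 4, 7}  B5 = {0, 5, 6}  B6 = {0, 2, 3}  B7 = {0, 1, 2}
Tree: B1–B2, B1–B3, B1–B4, B2–B5, B2–B6, B3–B7

Every bag has size at most 3, so the width is 3 − 1 = 2 and tw(G) ≤ 2. Conversely, {0, 1, 2} is a clique of size 3, and the vertices of any clique must share a bag in every tree decomposition; so some bag has ≥ 3 vertices and tw(G) ≥ 2. Hence tw(G) = 2 exactly.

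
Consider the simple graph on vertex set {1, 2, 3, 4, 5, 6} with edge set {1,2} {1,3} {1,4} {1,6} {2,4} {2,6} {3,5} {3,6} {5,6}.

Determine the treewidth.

A width-2 tree decomposition is:
Bags: B1 = {1, 3, 6}  B2 = {1, 2, 6}  B3 = {3, 5, 6}  B4 = {1, 2, 4}
Tree: B1–B2, B1–B3, B2–B4
Every bag has size at most 3, so the width is 3 − 1 = 2 and tw(G) ≤ 2. Conversely, {1, 2, 4} is a clique of size 3, and the vertices of any clique must share a bag in every tree decomposition; so some bag has ≥ 3 vertices and tw(G) ≥ 2. Hence tw(G) = 2 exactly.

2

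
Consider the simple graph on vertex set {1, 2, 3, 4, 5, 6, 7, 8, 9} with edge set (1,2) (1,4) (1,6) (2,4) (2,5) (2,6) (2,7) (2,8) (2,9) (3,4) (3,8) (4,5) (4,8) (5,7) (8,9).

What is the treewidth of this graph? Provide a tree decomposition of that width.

The largest bag has 3 vertices, giving width 2; this decomposition certifies tw(G) ≤ 2. On the other hand G contains the 3-clique {2, 8, 9}. A clique must lie in a single bag of any decomposition, so no decomposition can have width below 2. Hence tw(G) = 2 exactly.

Treewidth 2.
Bags: B1 = {2, 8, 9}  B2 = {2, 4, 8}  B3 = {1, 2, 4}  B4 = {2, 4, 5}  B5 = {2, 5, 7}  B6 = {1, 2, 6}  B7 = {3, 4, 8}
Tree: B1–B2, B2–B3, B3–B4, B4–B5, B3–B6, B2–B7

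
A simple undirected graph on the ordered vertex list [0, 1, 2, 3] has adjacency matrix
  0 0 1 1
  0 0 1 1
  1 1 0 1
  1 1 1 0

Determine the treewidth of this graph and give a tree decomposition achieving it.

Every bag has size at most 3, so the width is 3 − 1 = 2 and tw(G) ≤ 2. Conversely, {0, 2, 3} is a clique of size 3, and the vertices of any clique must share a bag in every tree decomposition; so some bag has ≥ 3 vertices and tw(G) ≥ 2. Therefore the treewidth is 2.

Treewidth 2.
One such decomposition:
Bags: B1 = {0, 2, 3}  B2 = {1, 2, 3}
Tree: B1–B2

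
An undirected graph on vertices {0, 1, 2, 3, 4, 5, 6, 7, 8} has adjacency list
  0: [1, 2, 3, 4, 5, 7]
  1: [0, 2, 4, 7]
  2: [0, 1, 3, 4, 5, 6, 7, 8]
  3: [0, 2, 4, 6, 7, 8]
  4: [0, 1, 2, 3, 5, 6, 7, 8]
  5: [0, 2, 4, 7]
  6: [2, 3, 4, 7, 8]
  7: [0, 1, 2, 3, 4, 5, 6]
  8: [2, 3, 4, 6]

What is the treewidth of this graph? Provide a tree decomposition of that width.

Every bag has size at most 5, so the width is 5 − 1 = 4 and tw(G) ≤ 4. Conversely, {2, 3, 4, 6, 8} is a clique of size 5, and the vertices of any clique must share a bag in every tree decomposition; so some bag has ≥ 5 vertices and tw(G) ≥ 4. Hence tw(G) = 4 exactly.

Treewidth 4.
One such decomposition:
Bags: B1 = {0, 1, 2, 4, 7}  B2 = {0, 2, 3, 4, 7}  B3 = {2, 3, 4, 6, 7}  B4 = {2, 3, 4, 6, 8}  B5 = {0, 2, 4, 5, 7}
Tree: B1–B2, B2–B3, B3–B4, B1–B5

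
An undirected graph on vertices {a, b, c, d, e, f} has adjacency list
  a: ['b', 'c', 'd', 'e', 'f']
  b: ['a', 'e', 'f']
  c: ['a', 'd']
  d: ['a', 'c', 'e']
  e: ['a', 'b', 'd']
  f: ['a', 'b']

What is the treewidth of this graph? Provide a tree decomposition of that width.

Each bag holds 3 vertices, so the decomposition has width 2, which upper-bounds the treewidth. On the other hand G contains the 3-clique {a, d, e}. A clique must lie in a single bag of any decomposition, so no decomposition can have width below 2. Therefore the treewidth is 2.

Treewidth 2.
One optimal decomposition is:
Bags: B1 = {a, d, e}  B2 = {a, b, e}  B3 = {a, b, f}  B4 = {a, c, d}
Tree: B1–B2, B2–B3, B1–B4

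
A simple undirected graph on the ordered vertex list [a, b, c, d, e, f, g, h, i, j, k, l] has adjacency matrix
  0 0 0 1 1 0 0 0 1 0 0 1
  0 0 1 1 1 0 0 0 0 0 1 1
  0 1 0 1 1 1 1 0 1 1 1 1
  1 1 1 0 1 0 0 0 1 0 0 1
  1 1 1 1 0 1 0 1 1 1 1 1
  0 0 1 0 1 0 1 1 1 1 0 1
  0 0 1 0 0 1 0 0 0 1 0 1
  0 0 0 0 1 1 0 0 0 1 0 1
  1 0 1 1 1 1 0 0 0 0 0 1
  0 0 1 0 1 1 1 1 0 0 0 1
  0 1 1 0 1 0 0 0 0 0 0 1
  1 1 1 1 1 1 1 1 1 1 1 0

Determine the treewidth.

4

A width-4 tree decomposition is:
Bags: B1 = {b, c, d, e, l}  B2 = {b, c, e, k, l}  B3 = {c, d, e, i, l}  B4 = {c, e, f, i, l}  B5 = {c, e, f, j, l}  B6 = {e, f, h, j, l}  B7 = {a, d, e, i, l}  B8 = {c, f, g, j, l}
Tree: B1–B2, B1–B3, B3–B4, B4–B5, B5–B6, B3–B7, B5–B8
The largest bag has 5 vertices, giving width 4; this decomposition certifies tw(G) ≤ 4. On the other hand G contains the 5-clique {c, f, g, j, l}. A clique must lie in a single bag of any decomposition, so no decomposition can have width below 4. The upper and lower bounds meet at 4, so that is the treewidth.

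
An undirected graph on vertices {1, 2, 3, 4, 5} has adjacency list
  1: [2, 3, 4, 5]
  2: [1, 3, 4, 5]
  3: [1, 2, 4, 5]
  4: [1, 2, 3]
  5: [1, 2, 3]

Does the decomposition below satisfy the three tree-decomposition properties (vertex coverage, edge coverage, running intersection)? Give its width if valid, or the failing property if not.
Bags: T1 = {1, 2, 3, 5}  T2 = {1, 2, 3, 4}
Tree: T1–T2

Yes; width 3.

Checking the three conditions: (i) the bags cover all of {1, 2, 3, 4, 5}; (ii) for each edge, some bag contains both endpoints; (iii) the bags containing any fixed vertex form a subtree. All hold, so the decomposition is valid with width 4 − 1 = 3.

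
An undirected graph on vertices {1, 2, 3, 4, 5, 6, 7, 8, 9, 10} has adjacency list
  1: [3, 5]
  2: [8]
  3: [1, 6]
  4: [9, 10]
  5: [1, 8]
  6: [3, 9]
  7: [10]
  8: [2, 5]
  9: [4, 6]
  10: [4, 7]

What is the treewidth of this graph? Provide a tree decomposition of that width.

Treewidth 1.
One optimal decomposition is:
Bags: B1 = {7, 10}  B2 = {4, 10}  B3 = {4, 9}  B4 = {6, 9}  B5 = {3, 6}  B6 = {1, 3}  B7 = {1, 5}  B8 = {5, 8}  B9 = {2, 8}
Tree: B1–B2, B2–B3, B3–B4, B4–B5, B5–B6, B6–B7, B7–B8, B8–B9

Every bag has size at most 2, so the width is 2 − 1 = 1 and tw(G) ≤ 1. G has an edge, so its treewidth is at least 1. Therefore the treewidth is 1.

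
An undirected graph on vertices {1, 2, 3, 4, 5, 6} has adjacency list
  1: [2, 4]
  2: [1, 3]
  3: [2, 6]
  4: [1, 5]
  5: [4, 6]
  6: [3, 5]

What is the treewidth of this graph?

A width-2 tree decomposition is:
Bags: B1 = {2, 3, 6}  B2 = {1, 2, 6}  B3 = {1, 4, 6}  B4 = {4, 5, 6}
Tree: B1–B2, B2–B3, B3–B4
Each bag holds 3 vertices, so the decomposition has width 2, which upper-bounds the treewidth. Since 6–3–2–1–4–5–6 is a cycle in G, G is not acyclic. Forests are exactly the graphs of treewidth ≤ 1, so tw(G) ≥ 2. The upper and lower bounds meet at 2, so that is the treewidth.

2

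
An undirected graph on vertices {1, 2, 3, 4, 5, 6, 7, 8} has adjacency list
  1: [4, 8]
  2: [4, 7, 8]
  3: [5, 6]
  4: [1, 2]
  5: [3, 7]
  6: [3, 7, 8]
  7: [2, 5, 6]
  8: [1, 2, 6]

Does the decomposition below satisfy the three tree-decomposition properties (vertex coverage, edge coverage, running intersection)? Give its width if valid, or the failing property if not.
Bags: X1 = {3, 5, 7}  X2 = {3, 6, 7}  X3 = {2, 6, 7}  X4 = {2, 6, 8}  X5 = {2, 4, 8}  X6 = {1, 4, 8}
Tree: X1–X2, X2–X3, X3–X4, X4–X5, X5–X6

Every vertex of G appears in some bag (union = {1, 2, 3, 4, 5, 6, 7, 8}); every edge is covered by a bag; and for each vertex v the set of bags containing v is connected in the bag tree. The decomposition is therefore valid. The largest bag has 3 vertices, so the width is 2.

Yes; width 2.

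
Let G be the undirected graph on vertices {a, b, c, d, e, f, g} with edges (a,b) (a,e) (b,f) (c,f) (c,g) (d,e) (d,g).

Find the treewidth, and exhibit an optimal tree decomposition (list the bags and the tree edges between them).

Each bag holds 3 vertices, so the decomposition has width 2, which upper-bounds the treewidth. Since f–b–a–e–d–g–c–f is a cycle in G, G is not acyclic. Forests are exactly the graphs of treewidth ≤ 1, so tw(G) ≥ 2. Therefore the treewidth is 2.

Treewidth 2.
One optimal decomposition is:
Bags: B1 = {a, b, f}  B2 = {a, e, f}  B3 = {d, e, f}  B4 = {d, f, g}  B5 = {c, f, g}
Tree: B1–B2, B2–B3, B3–B4, B4–B5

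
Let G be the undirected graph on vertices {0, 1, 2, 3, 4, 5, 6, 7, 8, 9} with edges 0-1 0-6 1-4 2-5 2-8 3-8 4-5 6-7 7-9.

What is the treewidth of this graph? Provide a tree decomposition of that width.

Each bag holds 2 vertices, so the decomposition has width 1, which upper-bounds the treewidth. Any graph with an edge has treewidth ≥ 1, and G has the edge 3–8. Hence tw(G) = 1 exactly.

Treewidth 1.
One optimal decomposition is:
Bags: B1 = {3, 8}  B2 = {2, 8}  B3 = {2, 5}  B4 = {4, 5}  B5 = {1, 4}  B6 = {0, 1}  B7 = {0, 6}  B8 = {6, 7}  B9 = {7, 9}
Tree: B1–B2, B2–B3, B3–B4, B4–B5, B5–B6, B6–B7, B7–B8, B8–B9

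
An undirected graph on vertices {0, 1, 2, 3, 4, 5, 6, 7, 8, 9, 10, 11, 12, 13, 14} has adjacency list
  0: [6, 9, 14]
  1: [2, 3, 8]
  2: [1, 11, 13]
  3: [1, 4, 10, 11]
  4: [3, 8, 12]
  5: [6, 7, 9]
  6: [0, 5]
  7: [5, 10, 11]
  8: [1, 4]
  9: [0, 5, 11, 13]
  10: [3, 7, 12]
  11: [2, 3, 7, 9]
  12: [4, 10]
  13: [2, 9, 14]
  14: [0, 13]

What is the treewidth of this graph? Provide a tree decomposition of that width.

Every bag has size at most 4, so the width is 4 − 1 = 3 and tw(G) ≤ 3. For the lower bound: the 4 vertex sets {0,6,14}, {13}, {9}, {2,5,7,11} are disjoint, each induces a connected subgraph, and every pair is joined by at least one edge of G. Contracting each set to a single vertex therefore yields K_{4} as a minor, and since treewidth is minor-monotone, tw(G) ≥ tw(K_{4}) = 3. Therefore the treewidth is 3.

Treewidth 3.
One optimal decomposition is:
Bags: B1 = {0, 6, 13, 14}  B2 = {0, 6, 9, 13}  B3 = {5, 6, 9, 13}  B4 = {2, 5, 9, 13}  B5 = {2, 5, 9, 11}  B6 = {2, 5, 7, 11}  B7 = {1, 2, 7, 11}  B8 = {1, 3, 7, 11}  B9 = {1, 3, 7, 10}  B10 = {1, 3, 8, 10}  B11 = {3, 4, 8, 10}  B12 = {4, 8, 10, 12}
Tree: B1–B2, B2–B3, B3–B4, B4–B5, B5–B6, B6–B7, B7–B8, B8–B9, B9–B10, B10–B11, B11–B12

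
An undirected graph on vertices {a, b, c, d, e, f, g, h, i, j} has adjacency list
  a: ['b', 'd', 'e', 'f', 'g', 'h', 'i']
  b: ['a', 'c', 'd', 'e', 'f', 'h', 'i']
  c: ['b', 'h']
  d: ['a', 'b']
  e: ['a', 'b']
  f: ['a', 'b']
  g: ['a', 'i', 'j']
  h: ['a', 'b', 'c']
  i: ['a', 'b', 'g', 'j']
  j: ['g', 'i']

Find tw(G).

2

A width-2 tree decomposition is:
Bags: B1 = {a, b, i}  B2 = {a, b, f}  B3 = {a, g, i}  B4 = {a, b, e}  B5 = {g, i, j}  B6 = {a, b, h}  B7 = {b, c, h}  B8 = {a, b, d}
Tree: B1–B2, B1–B3, B2–B4, B3–B5, B2–B6, B6–B7, B4–B8
Each bag holds 3 vertices, so the decomposition has width 2, which upper-bounds the treewidth. For the lower bound, the 3 vertices {g, i, j} are pairwise adjacent, and any tree decomposition puts a clique entirely inside one bag — forcing width ≥ 2. Therefore the treewidth is 2.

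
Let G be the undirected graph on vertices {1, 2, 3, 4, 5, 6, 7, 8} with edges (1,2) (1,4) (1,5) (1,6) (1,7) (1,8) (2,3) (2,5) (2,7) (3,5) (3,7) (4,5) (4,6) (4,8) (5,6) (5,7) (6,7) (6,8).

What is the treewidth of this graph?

3

A width-3 tree decomposition is:
Bags: B1 = {1, 5, 6, 7}  B2 = {1, 4, 5, 6}  B3 = {1, 2, 5, 7}  B4 = {2, 3, 5, 7}  B5 = {1, 4, 6, 8}
Tree: B1–B2, B1–B3, B3–B4, B2–B5
Each bag holds 4 vertices, so the decomposition has width 3, which upper-bounds the treewidth. Conversely, {1, 4, 6, 8} is a clique of size 4, and the vertices of any clique must share a bag in every tree decomposition; so some bag has ≥ 4 vertices and tw(G) ≥ 3. The upper and lower bounds meet at 3, so that is the treewidth.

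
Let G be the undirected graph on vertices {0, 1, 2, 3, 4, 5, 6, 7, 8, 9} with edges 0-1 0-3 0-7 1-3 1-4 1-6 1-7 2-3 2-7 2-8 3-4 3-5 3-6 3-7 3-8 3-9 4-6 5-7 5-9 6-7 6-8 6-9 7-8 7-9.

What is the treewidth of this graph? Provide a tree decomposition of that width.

Every bag has size at most 4, so the width is 4 − 1 = 3 and tw(G) ≤ 3. For the lower bound, the 4 vertices {1, 3, 4, 6} are pairwise adjacent, and any tree decomposition puts a clique entirely inside one bag — forcing width ≥ 3. Therefore the treewidth is 3.

Treewidth 3.
One such decomposition:
Bags: B1 = {3, 6, 7, 9}  B2 = {1, 3, 6, 7}  B3 = {3, 6, 7, 8}  B4 = {2, 3, 7, 8}  B5 = {1, 3, 4, 6}  B6 = {3, 5, 7, 9}  B7 = {0, 1, 3, 7}
Tree: B1–B2, B2–B3, B3–B4, B2–B5, B1–B6, B2–B7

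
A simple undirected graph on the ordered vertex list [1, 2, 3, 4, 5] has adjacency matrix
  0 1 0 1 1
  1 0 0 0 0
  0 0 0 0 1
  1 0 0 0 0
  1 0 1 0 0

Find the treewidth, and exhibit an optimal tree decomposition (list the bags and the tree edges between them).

Treewidth 1.
One such decomposition:
Bags: B1 = {1, 5}  B2 = {1, 4}  B3 = {3, 5}  B4 = {1, 2}
Tree: B1–B2, B1–B3, B2–B4

The largest bag has 2 vertices, giving width 1; this decomposition certifies tw(G) ≤ 1. G has an edge, so its treewidth is at least 1. The upper and lower bounds meet at 1, so that is the treewidth.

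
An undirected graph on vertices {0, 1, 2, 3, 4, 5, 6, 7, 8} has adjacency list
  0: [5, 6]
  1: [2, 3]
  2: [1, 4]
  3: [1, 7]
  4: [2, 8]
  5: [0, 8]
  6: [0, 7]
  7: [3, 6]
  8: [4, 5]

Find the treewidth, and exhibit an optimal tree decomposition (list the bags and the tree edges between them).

Treewidth 2.
One such decomposition:
Bags: B1 = {3, 6, 7}  B2 = {0, 3, 6}  B3 = {0, 3, 5}  B4 = {3, 5, 8}  B5 = {3, 4, 8}  B6 = {2, 3, 4}  B7 = {1, 2, 3}
Tree: B1–B2, B2–B3, B3–B4, B4–B5, B5–B6, B6–B7

Each bag holds 3 vertices, so the decomposition has width 2, which upper-bounds the treewidth. Since 3–7–6–0–5–8–4–2–1–3 is a cycle in G, G is not acyclic. Forests are exactly the graphs of treewidth ≤ 1, so tw(G) ≥ 2. The upper and lower bounds meet at 2, so that is the treewidth.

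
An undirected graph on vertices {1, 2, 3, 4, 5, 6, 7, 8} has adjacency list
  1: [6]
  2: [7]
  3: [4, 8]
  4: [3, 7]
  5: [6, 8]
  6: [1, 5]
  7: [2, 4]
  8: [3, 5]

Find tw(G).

1

A width-1 tree decomposition is:
Bags: B1 = {1, 6}  B2 = {5, 6}  B3 = {5, 8}  B4 = {3, 8}  B5 = {3, 4}  B6 = {4, 7}  B7 = {2, 7}
Tree: B1–B2, B2–B3, B3–B4, B4–B5, B5–B6, B6–B7
Each bag holds 2 vertices, so the decomposition has width 1, which upper-bounds the treewidth. G has an edge, so its treewidth is at least 1. Hence tw(G) = 1 exactly.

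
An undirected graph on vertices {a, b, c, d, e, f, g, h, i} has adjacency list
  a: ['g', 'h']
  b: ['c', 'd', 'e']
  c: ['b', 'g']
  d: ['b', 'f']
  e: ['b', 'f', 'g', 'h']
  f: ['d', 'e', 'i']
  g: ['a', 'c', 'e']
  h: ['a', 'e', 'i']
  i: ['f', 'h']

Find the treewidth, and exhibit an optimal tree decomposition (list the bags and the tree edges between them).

The largest bag has 4 vertices, giving width 3; this decomposition certifies tw(G) ≤ 3. For the lower bound: the 4 vertex sets {b,c,d}, {g}, {e}, {a,f,h,i} are disjoint, each induces a connected subgraph, and every pair is joined by at least one edge of G. Contracting each set to a single vertex therefore yields K_{4} as a minor, and since treewidth is minor-monotone, tw(G) ≥ tw(K_{4}) = 3. The upper and lower bounds meet at 3, so that is the treewidth.

Treewidth 3.
One optimal decomposition is:
Bags: B1 = {b, c, d, g}  B2 = {b, d, e, g}  B3 = {d, e, f, g}  B4 = {a, e, f, g}  B5 = {a, e, f, h}  B6 = {a, f, h, i}
Tree: B1–B2, B2–B3, B3–B4, B4–B5, B5–B6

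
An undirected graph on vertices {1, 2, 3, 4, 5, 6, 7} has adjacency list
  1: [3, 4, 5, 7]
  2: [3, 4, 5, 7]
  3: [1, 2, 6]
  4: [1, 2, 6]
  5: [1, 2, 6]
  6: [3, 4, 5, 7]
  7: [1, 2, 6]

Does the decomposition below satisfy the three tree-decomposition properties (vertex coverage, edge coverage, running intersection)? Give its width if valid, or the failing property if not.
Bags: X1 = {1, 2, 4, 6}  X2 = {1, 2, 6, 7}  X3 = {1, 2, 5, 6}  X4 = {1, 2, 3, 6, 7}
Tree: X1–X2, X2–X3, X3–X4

No — bags containing vertex 7 are not connected in the tree.

A tree decomposition must satisfy three properties: every vertex lies in some bag; for every edge, both endpoints lie together in some bag; and for every vertex, the bags containing it form a connected subtree. Here bags containing vertex 7 are not connected in the tree, so the decomposition is invalid.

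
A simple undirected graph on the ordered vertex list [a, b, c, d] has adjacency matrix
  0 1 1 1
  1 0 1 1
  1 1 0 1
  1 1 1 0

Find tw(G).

A width-3 tree decomposition is:
Bags: B1 = {a, b, c, d}
Tree: (single bag)
A single bag containing all 4 vertices is trivially a valid decomposition of width 3. Conversely, {a, b, c, d} is a clique of size 4, and the vertices of any clique must share a bag in every tree decomposition; so some bag has ≥ 4 vertices and tw(G) ≥ 3. Therefore the treewidth is 3.

3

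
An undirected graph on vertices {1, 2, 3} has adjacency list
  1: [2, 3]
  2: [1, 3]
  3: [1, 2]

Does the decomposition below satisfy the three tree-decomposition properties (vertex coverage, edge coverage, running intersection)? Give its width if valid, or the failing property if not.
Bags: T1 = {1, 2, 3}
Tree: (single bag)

Yes; width 2.

Checking the three conditions: (i) the bags cover all of {1, 2, 3}; (ii) for each edge, some bag contains both endpoints; (iii) the bags containing any fixed vertex form a subtree. All hold, so the decomposition is valid with width 3 − 1 = 2.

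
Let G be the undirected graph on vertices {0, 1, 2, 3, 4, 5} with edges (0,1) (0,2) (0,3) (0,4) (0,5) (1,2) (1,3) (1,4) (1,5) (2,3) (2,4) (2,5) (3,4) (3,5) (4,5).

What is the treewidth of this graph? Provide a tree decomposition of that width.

With just one bag of size 6, the width is 6 − 1 = 5, so tw(G) ≤ 5. For the lower bound, the 6 vertices {0, 1, 2, 3, 4, 5} are pairwise adjacent, and any tree decomposition puts a clique entirely inside one bag — forcing width ≥ 5. Hence tw(G) = 5 exactly.

Treewidth 5.
Bags: B1 = {0, 1, 2, 3, 4, 5}
Tree: (single bag)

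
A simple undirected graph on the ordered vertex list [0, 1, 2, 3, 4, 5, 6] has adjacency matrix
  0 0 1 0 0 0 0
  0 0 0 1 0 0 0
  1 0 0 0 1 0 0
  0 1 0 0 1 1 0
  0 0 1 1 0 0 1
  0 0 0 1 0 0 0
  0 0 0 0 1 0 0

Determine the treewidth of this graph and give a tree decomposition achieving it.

Treewidth 1.
One optimal decomposition is:
Bags: B1 = {4, 6}  B2 = {2, 4}  B3 = {0, 2}  B4 = {3, 4}  B5 = {1, 3}  B6 = {3, 5}
Tree: B1–B2, B2–B3, B1–B4, B4–B5, B4–B6

Each bag holds 2 vertices, so the decomposition has width 1, which upper-bounds the treewidth. G has an edge, so its treewidth is at least 1. The upper and lower bounds meet at 1, so that is the treewidth.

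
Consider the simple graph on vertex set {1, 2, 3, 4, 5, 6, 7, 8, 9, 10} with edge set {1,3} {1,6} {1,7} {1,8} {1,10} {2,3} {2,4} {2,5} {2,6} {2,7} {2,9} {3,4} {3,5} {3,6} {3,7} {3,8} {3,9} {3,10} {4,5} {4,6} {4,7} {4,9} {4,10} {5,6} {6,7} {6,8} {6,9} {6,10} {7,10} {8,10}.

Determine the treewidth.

4

A width-4 tree decomposition is:
Bags: B1 = {2, 3, 4, 5, 6}  B2 = {2, 3, 4, 6, 7}  B3 = {3, 4, 6, 7, 10}  B4 = {2, 3, 4, 6, 9}  B5 = {1, 3, 6, 7, 10}  B6 = {1, 3, 6, 8, 10}
Tree: B1–B2, B2–B3, B2–B4, B3–B5, B5–B6
Every bag has size at most 5, so the width is 5 − 1 = 4 and tw(G) ≤ 4. Conversely, {1, 3, 6, 8, 10} is a clique of size 5, and the vertices of any clique must share a bag in every tree decomposition; so some bag has ≥ 5 vertices and tw(G) ≥ 4. Hence tw(G) = 4 exactly.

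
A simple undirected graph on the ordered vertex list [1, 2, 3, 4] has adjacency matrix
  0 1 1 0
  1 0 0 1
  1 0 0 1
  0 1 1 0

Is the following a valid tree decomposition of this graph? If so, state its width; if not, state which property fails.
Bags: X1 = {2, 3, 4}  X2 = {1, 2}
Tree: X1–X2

No — edge (3,1) lies in no bag.

A tree decomposition must satisfy three properties: every vertex lies in some bag; for every edge, both endpoints lie together in some bag; and for every vertex, the bags containing it form a connected subtree. Here edge (3,1) lies in no bag, so the decomposition is invalid.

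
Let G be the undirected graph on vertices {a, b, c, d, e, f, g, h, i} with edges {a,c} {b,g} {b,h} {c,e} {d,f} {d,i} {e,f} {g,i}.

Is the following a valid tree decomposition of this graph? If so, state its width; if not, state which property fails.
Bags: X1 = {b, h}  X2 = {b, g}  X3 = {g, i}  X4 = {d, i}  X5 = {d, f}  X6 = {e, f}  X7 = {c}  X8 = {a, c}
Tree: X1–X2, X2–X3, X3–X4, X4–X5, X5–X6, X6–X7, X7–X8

A tree decomposition must satisfy three properties: every vertex lies in some bag; for every edge, both endpoints lie together in some bag; and for every vertex, the bags containing it form a connected subtree. Here edge (e,c) lies in no bag, so the decomposition is invalid.

No — edge (e,c) lies in no bag.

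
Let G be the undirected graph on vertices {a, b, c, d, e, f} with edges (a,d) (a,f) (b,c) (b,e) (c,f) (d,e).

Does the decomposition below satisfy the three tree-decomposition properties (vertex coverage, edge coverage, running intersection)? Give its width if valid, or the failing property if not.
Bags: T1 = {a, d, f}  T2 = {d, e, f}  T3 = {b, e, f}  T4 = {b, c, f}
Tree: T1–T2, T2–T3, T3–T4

Yes; width 2.

Vertex coverage: the bags together contain {a, b, c, d, e, f}, the full vertex set. Edge coverage: each edge of G has both endpoints in at least one bag. Running intersection: for every vertex, the bags containing it form a connected subtree. All three properties hold, so this is a valid tree decomposition of width max|bag| − 1 = 2, and hence tw(G) ≤ 2.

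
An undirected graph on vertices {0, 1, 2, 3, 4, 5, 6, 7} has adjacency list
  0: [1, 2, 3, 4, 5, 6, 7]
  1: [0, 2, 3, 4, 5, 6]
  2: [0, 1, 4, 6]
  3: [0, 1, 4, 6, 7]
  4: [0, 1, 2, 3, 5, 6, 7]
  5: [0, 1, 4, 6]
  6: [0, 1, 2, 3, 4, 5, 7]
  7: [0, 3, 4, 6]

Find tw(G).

4

A width-4 tree decomposition is:
Bags: B1 = {0, 1, 3, 4, 6}  B2 = {0, 3, 4, 6, 7}  B3 = {0, 1, 2, 4, 6}  B4 = {0, 1, 4, 5, 6}
Tree: B1–B2, B1–B3, B1–B4
The largest bag has 5 vertices, giving width 4; this decomposition certifies tw(G) ≤ 4. On the other hand G contains the 5-clique {0, 1, 2, 4, 6}. A clique must lie in a single bag of any decomposition, so no decomposition can have width below 4. Combining the bounds, tw(G) = 4.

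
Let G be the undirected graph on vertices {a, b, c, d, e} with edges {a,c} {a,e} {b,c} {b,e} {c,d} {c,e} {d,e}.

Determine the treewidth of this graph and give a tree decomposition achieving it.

Treewidth 2.
One such decomposition:
Bags: B1 = {b, c, e}  B2 = {a, c, e}  B3 = {c, d, e}
Tree: B1–B2, B1–B3

Every bag has size at most 3, so the width is 3 − 1 = 2 and tw(G) ≤ 2. Conversely, {c, d, e} is a clique of size 3, and the vertices of any clique must share a bag in every tree decomposition; so some bag has ≥ 3 vertices and tw(G) ≥ 2. The upper and lower bounds meet at 2, so that is the treewidth.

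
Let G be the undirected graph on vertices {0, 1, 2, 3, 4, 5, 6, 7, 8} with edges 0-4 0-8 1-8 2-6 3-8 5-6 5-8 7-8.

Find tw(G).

1

A width-1 tree decomposition is:
Bags: B1 = {5, 8}  B2 = {1, 8}  B3 = {3, 8}  B4 = {7, 8}  B5 = {0, 8}  B6 = {5, 6}  B7 = {0, 4}  B8 = {2, 6}
Tree: B1–B2, B1–B3, B2–B4, B2–B5, B1–B6, B5–B7, B6–B8
Each bag holds 2 vertices, so the decomposition has width 1, which upper-bounds the treewidth. Since G has at least one edge (e.g. 5–8), it is not an edgeless graph, so tw(G) ≥ 1. Therefore the treewidth is 1.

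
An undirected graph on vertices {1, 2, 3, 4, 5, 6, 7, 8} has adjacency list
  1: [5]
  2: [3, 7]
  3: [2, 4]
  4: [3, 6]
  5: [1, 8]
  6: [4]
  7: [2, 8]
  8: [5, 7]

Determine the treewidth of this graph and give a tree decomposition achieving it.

Every bag has size at most 2, so the width is 2 − 1 = 1 and tw(G) ≤ 1. G has an edge, so its treewidth is at least 1. Therefore the treewidth is 1.

Treewidth 1.
One optimal decomposition is:
Bags: B1 = {4, 6}  B2 = {3, 4}  B3 = {2, 3}  B4 = {2, 7}  B5 = {7, 8}  B6 = {5, 8}  B7 = {1, 5}
Tree: B1–B2, B2–B3, B3–B4, B4–B5, B5–B6, B6–B7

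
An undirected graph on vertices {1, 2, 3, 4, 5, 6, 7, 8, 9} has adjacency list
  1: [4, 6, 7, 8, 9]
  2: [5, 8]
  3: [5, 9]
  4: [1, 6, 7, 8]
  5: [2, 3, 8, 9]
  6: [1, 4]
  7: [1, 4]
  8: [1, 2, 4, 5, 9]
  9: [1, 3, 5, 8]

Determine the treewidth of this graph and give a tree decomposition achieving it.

Every bag has size at most 3, so the width is 3 − 1 = 2 and tw(G) ≤ 2. For the lower bound, the 3 vertices {1, 8, 9} are pairwise adjacent, and any tree decomposition puts a clique entirely inside one bag — forcing width ≥ 2. The upper and lower bounds meet at 2, so that is the treewidth.

Treewidth 2.
Bags: B1 = {5, 8, 9}  B2 = {1, 8, 9}  B3 = {1, 4, 8}  B4 = {3, 5, 9}  B5 = {1, 4, 6}  B6 = {1, 4, 7}  B7 = {2, 5, 8}
Tree: B1–B2, B2–B3, B1–B4, B3–B5, B5–B6, B1–B7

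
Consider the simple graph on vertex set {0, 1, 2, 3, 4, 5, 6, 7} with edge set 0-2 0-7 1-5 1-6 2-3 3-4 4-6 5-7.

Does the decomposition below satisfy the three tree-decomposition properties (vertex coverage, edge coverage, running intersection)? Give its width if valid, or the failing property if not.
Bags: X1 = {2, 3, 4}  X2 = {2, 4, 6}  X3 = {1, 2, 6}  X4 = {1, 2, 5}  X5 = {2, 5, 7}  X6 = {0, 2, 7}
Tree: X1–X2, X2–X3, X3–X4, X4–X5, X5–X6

Every vertex of G appears in some bag (union = {0, 1, 2, 3, 4, 5, 6, 7}); every edge is covered by a bag; and for each vertex v the set of bags containing v is connected in the bag tree. The decomposition is therefore valid. The largest bag has 3 vertices, so the width is 2.

Yes; width 2.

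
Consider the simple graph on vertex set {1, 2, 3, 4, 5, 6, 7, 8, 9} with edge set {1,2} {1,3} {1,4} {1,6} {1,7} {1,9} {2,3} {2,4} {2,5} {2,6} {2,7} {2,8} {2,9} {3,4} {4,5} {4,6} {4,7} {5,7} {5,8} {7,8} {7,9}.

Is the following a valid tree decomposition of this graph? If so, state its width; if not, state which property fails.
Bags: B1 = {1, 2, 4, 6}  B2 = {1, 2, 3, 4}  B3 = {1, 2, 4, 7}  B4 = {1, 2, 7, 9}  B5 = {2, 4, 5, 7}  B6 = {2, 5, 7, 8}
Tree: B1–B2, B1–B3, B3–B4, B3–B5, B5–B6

Yes; width 3.

Every vertex of G appears in some bag (union = {1, 2, 3, 4, 5, 6, 7, 8, 9}); every edge is covered by a bag; and for each vertex v the set of bags containing v is connected in the bag tree. The decomposition is therefore valid. The largest bag has 4 vertices, so the width is 3.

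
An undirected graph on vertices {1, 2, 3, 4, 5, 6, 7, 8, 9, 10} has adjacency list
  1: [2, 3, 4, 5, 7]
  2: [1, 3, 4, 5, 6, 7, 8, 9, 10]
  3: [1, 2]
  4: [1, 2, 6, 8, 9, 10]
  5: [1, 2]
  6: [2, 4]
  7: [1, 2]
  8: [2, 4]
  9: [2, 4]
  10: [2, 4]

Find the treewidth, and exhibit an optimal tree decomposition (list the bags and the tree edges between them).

The largest bag has 3 vertices, giving width 2; this decomposition certifies tw(G) ≤ 2. Conversely, {1, 2, 3} is a clique of size 3, and the vertices of any clique must share a bag in every tree decomposition; so some bag has ≥ 3 vertices and tw(G) ≥ 2. Therefore the treewidth is 2.

Treewidth 2.
One optimal decomposition is:
Bags: B1 = {1, 2, 7}  B2 = {1, 2, 4}  B3 = {2, 4, 9}  B4 = {2, 4, 10}  B5 = {2, 4, 6}  B6 = {1, 2, 3}  B7 = {2, 4, 8}  B8 = {1, 2, 5}
Tree: B1–B2, B2–B3, B2–B4, B4–B5, B2–B6, B2–B7, B6–B8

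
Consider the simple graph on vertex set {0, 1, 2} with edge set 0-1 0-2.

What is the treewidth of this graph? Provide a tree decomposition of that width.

Every bag has size at most 2, so the width is 2 − 1 = 1 and tw(G) ≤ 1. Since G has at least one edge (e.g. 2–0), it is not an edgeless graph, so tw(G) ≥ 1. The upper and lower bounds meet at 1, so that is the treewidth.

Treewidth 1.
One such decomposition:
Bags: B1 = {0, 2}  B2 = {0, 1}
Tree: B1–B2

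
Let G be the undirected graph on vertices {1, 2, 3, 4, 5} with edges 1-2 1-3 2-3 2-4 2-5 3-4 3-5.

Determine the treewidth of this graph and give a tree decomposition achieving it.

Each bag holds 3 vertices, so the decomposition has width 2, which upper-bounds the treewidth. For the lower bound, the 3 vertices {1, 2, 3} are pairwise adjacent, and any tree decomposition puts a clique entirely inside one bag — forcing width ≥ 2. The upper and lower bounds meet at 2, so that is the treewidth.

Treewidth 2.
Bags: B1 = {2, 3, 5}  B2 = {1, 2, 3}  B3 = {2, 3, 4}
Tree: B1–B2, B1–B3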